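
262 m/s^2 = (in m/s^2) 262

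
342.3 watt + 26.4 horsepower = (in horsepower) 26.86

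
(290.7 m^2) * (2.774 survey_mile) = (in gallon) 3.428e+08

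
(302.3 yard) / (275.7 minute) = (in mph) 0.03738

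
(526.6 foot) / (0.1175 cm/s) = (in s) 1.366e+05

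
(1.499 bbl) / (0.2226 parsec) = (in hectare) 3.47e-21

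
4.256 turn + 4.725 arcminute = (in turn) 4.256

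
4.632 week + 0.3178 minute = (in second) 2.801e+06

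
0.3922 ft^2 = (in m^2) 0.03644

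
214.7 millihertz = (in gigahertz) 2.147e-10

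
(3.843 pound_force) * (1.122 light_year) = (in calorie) 4.337e+16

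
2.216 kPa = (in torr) 16.62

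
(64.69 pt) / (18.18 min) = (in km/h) 7.532e-05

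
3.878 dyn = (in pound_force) 8.718e-06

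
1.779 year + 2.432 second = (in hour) 1.558e+04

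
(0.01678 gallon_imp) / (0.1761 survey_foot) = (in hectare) 1.421e-07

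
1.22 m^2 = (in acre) 0.0003015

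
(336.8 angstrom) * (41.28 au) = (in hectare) 20.8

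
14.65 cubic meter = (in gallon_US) 3870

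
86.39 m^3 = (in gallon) 2.282e+04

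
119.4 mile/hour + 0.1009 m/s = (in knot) 104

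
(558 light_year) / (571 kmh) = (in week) 5.503e+10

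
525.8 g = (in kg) 0.5258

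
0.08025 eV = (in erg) 1.286e-13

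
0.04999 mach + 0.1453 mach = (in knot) 129.3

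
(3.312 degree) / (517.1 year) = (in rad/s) 3.545e-12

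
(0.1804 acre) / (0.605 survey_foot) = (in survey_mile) 2.46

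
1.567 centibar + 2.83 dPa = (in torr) 11.76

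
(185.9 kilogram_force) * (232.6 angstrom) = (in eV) 2.647e+14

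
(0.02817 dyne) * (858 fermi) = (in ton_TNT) 5.777e-29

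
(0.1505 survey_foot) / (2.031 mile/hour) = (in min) 0.0008421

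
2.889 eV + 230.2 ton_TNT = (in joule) 9.632e+11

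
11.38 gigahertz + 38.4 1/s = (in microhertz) 1.138e+16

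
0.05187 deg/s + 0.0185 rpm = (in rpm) 0.02715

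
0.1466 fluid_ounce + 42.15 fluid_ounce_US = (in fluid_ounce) 42.3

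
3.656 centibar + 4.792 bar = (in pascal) 4.829e+05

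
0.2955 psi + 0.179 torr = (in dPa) 2.061e+04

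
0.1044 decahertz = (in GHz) 1.044e-09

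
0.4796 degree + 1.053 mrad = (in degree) 0.5399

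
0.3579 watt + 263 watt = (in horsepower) 0.3532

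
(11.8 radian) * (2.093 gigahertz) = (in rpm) 2.358e+11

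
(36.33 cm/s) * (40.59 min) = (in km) 0.8848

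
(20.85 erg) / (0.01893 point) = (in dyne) 3.122e+04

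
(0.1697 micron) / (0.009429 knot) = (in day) 4.049e-10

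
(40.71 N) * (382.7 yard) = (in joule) 1.425e+04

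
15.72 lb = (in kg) 7.13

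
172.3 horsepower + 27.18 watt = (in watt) 1.285e+05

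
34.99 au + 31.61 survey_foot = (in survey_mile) 3.253e+09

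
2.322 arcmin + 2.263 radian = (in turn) 0.3603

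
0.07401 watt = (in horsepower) 9.925e-05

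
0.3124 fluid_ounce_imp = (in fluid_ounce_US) 0.3001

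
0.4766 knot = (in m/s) 0.2452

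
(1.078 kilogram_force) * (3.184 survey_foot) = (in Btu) 0.009724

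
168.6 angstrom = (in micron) 0.01686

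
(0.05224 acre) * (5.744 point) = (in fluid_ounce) 1.449e+04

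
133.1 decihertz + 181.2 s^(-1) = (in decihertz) 1945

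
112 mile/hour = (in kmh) 180.2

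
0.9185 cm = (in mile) 5.707e-06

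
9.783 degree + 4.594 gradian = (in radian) 0.2429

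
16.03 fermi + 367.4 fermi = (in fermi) 383.4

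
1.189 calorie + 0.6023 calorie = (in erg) 7.495e+07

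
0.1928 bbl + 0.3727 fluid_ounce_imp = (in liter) 30.66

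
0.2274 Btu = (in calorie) 57.34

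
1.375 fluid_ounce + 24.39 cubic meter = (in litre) 2.439e+04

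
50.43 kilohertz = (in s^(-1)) 5.043e+04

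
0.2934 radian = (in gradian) 18.68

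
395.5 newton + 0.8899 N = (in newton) 396.4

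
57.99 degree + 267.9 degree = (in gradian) 362.1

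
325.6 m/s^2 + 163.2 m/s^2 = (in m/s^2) 488.8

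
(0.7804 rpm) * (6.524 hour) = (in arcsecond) 3.959e+08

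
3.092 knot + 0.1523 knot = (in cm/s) 166.9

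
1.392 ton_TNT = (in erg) 5.824e+16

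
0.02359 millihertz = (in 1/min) 0.001415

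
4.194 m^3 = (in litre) 4194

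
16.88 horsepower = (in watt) 1.259e+04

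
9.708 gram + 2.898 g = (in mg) 1.261e+04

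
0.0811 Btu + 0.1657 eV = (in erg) 8.557e+08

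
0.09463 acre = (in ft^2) 4122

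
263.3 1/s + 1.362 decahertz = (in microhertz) 2.769e+08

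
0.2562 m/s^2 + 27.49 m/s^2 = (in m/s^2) 27.75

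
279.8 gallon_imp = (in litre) 1272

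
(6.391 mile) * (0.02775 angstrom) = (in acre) 7.053e-12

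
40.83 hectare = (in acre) 100.9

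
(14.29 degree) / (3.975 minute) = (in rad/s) 0.001046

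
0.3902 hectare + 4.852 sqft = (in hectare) 0.3902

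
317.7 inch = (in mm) 8070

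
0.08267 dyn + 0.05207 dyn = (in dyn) 0.1347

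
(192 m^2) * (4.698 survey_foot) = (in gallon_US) 7.263e+04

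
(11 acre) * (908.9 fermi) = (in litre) 4.046e-05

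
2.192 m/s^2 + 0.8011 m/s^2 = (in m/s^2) 2.993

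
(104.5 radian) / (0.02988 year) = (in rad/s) 0.0001109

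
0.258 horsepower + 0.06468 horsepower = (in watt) 240.6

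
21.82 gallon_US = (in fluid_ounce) 2793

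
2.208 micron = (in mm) 0.002208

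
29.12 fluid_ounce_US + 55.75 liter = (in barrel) 0.3561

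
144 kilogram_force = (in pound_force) 317.5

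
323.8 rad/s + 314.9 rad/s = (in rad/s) 638.7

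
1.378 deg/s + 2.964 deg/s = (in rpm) 0.7237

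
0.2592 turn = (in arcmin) 5599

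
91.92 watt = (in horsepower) 0.1233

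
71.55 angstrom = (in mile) 4.446e-12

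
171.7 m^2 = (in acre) 0.04243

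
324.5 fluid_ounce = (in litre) 9.597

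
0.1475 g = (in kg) 0.0001475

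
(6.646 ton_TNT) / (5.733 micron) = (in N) 4.85e+15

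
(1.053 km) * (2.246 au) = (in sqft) 3.808e+15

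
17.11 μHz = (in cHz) 0.001711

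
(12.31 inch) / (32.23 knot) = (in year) 5.98e-10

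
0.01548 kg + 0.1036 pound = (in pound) 0.1377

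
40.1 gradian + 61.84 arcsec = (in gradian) 40.12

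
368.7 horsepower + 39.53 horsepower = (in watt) 3.044e+05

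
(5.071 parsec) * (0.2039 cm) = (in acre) 7.884e+10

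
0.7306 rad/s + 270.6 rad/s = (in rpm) 2591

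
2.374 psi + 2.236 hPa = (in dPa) 1.659e+05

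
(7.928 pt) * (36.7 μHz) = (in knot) 1.995e-07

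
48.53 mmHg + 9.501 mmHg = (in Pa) 7737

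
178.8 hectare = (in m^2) 1.788e+06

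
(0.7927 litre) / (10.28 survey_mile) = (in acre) 1.184e-11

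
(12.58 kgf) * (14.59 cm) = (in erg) 1.8e+08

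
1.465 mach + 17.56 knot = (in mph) 1136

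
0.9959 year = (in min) 5.234e+05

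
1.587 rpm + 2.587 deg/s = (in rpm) 2.018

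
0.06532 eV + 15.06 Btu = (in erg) 1.589e+11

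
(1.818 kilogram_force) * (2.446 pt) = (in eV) 9.602e+16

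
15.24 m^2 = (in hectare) 0.001524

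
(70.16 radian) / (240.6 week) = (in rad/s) 4.822e-07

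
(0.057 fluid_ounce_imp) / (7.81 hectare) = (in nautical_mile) 1.12e-14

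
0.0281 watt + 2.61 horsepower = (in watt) 1946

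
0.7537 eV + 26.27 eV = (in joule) 4.33e-18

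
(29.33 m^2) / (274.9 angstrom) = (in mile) 6.63e+05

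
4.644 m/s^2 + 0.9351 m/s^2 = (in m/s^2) 5.579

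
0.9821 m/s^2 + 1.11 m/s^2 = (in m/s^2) 2.092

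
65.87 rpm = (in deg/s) 395.2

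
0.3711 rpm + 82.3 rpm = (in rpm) 82.67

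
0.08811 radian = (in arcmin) 302.9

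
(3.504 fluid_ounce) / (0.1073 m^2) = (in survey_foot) 0.003168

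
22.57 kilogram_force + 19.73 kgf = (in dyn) 4.148e+07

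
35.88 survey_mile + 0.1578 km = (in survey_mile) 35.98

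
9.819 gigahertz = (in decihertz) 9.819e+10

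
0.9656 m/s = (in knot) 1.877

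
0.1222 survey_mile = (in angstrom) 1.967e+12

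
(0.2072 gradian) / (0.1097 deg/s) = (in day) 1.967e-05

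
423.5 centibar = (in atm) 4.18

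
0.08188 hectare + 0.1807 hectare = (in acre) 0.6488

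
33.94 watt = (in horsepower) 0.04551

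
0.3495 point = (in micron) 123.3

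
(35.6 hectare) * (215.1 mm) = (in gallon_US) 2.023e+07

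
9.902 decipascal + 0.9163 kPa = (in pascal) 917.3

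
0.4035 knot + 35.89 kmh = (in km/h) 36.64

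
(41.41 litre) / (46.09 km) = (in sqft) 9.671e-06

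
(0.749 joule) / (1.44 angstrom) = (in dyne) 5.201e+14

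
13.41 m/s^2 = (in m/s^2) 13.41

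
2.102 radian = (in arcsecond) 4.336e+05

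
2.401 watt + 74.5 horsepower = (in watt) 5.556e+04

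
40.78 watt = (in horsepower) 0.05469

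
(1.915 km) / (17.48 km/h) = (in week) 0.0006521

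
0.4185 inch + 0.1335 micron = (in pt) 30.13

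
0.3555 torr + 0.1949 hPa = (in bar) 0.0006689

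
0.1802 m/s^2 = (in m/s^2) 0.1802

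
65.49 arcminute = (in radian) 0.01905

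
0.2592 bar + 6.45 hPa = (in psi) 3.853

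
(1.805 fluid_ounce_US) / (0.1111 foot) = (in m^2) 0.001576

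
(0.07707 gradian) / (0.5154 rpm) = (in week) 3.709e-08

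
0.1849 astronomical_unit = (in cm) 2.766e+12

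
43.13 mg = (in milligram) 43.13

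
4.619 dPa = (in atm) 4.559e-06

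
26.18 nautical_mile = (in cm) 4.849e+06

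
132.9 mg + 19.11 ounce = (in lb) 1.195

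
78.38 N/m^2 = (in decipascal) 783.8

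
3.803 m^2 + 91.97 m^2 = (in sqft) 1031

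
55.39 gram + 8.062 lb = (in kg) 3.712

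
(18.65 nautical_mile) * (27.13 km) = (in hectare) 9.371e+04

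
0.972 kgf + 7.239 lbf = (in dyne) 4.173e+06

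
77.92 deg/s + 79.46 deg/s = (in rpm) 26.23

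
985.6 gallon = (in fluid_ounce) 1.262e+05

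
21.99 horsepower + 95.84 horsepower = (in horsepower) 117.8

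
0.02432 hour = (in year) 2.776e-06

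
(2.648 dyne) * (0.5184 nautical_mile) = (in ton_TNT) 6.076e-12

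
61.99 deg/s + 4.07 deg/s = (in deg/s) 66.06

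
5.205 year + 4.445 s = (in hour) 4.56e+04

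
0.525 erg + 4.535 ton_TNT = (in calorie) 4.535e+09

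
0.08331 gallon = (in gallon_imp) 0.06937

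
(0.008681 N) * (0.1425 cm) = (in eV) 7.721e+13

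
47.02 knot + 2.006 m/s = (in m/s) 26.2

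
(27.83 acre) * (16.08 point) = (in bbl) 4018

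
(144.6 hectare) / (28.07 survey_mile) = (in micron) 3.201e+07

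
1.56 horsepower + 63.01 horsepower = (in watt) 4.815e+04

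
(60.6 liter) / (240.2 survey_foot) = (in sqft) 0.00891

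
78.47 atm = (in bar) 79.51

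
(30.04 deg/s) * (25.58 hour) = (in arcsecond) 9.959e+09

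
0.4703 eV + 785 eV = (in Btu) 1.193e-19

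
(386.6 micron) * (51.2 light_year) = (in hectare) 1.873e+10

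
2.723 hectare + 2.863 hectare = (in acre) 13.8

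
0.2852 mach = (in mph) 217.2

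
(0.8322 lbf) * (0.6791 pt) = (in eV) 5.535e+15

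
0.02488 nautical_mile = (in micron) 4.608e+07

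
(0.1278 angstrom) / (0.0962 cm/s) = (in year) 4.213e-16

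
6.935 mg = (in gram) 0.006935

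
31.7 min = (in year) 6.031e-05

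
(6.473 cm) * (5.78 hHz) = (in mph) 83.69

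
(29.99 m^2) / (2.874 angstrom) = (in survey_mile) 6.484e+07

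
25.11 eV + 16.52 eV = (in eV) 41.63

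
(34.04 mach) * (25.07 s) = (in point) 8.237e+08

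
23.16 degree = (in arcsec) 8.338e+04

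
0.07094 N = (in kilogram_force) 0.007234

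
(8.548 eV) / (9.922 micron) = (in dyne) 1.38e-08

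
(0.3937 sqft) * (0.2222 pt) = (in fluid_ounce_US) 0.09695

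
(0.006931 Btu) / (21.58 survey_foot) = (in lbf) 0.2499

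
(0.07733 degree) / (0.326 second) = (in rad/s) 0.00414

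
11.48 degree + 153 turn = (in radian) 961.5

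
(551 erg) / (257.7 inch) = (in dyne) 0.8418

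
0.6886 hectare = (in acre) 1.702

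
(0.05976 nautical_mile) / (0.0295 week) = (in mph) 0.01388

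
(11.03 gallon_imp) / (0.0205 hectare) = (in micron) 244.6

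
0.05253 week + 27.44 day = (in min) 4.004e+04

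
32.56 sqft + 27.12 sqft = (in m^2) 5.544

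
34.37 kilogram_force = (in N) 337.1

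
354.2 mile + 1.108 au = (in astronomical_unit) 1.108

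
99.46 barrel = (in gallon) 4177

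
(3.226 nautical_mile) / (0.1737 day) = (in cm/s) 39.81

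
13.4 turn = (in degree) 4824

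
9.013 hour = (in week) 0.05365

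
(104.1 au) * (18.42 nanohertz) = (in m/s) 2.869e+05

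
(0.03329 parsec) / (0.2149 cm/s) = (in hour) 1.328e+14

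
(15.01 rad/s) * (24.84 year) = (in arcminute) 4.042e+13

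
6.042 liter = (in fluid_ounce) 204.3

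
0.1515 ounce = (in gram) 4.295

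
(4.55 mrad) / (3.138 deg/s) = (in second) 0.08308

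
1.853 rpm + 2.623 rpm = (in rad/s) 0.4687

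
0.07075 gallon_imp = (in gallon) 0.08497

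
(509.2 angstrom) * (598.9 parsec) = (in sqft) 1.013e+13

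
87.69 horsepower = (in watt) 6.539e+04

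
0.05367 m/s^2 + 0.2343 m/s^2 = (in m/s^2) 0.288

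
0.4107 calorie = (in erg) 1.718e+07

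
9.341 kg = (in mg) 9.341e+06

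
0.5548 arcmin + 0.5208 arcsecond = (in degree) 0.009391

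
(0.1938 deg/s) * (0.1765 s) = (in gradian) 0.03801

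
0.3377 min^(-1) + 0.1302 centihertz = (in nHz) 6.93e+06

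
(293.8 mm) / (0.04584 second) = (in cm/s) 640.9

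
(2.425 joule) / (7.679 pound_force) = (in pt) 201.2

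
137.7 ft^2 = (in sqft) 137.7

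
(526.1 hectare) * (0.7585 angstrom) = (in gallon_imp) 0.08778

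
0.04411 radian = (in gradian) 2.808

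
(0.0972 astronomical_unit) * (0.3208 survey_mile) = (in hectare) 7.507e+08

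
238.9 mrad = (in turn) 0.03802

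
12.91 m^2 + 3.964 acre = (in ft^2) 1.728e+05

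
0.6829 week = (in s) 4.13e+05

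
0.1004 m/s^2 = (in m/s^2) 0.1004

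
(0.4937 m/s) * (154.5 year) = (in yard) 2.631e+09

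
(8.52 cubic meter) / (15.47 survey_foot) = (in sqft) 19.45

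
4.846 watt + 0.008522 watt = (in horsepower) 0.00651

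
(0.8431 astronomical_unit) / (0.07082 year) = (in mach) 165.9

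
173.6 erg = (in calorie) 4.149e-06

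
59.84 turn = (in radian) 376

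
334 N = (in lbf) 75.09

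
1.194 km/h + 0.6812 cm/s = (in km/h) 1.219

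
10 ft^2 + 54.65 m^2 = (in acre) 0.01373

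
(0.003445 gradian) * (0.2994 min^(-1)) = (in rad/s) 2.7e-07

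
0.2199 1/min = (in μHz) 3665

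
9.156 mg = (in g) 0.009156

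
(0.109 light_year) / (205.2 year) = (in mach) 468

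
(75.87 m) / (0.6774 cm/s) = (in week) 0.01852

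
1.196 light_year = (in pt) 3.207e+19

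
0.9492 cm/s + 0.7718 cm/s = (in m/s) 0.01721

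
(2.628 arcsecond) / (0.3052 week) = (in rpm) 6.591e-10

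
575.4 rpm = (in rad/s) 60.26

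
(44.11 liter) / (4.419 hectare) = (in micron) 0.9982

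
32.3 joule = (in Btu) 0.03061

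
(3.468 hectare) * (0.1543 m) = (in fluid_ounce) 1.809e+08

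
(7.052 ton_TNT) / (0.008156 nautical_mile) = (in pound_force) 4.391e+08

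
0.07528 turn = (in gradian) 30.11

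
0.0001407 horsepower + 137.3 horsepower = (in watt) 1.024e+05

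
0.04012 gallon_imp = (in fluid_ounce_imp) 6.419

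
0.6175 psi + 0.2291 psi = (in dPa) 5.837e+04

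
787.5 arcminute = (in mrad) 229.1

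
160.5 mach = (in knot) 1.062e+05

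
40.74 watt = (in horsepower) 0.05463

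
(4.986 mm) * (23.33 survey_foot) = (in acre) 8.761e-06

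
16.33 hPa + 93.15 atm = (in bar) 94.4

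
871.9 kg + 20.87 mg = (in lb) 1922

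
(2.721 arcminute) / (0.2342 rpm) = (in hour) 8.965e-06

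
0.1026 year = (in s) 3.236e+06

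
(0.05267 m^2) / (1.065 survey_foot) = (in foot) 0.5323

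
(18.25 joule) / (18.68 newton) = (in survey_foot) 3.205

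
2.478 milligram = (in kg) 2.478e-06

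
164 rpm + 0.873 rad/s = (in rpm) 172.3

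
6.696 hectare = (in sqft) 7.208e+05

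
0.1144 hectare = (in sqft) 1.231e+04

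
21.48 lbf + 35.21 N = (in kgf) 13.33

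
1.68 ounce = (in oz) 1.68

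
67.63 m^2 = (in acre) 0.01671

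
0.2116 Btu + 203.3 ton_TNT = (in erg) 8.506e+18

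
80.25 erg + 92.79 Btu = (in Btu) 92.79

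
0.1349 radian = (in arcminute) 463.8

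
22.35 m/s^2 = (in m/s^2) 22.35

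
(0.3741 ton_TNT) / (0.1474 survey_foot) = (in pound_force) 7.832e+09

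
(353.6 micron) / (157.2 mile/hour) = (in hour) 1.398e-09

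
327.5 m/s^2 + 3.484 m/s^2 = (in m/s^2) 331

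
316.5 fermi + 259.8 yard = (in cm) 2.376e+04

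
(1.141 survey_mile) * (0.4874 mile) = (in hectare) 144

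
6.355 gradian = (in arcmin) 343.2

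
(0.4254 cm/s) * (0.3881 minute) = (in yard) 0.1083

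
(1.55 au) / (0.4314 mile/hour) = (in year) 3.813e+04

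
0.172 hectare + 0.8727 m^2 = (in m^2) 1721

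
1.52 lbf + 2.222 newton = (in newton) 8.983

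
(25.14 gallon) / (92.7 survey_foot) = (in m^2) 0.003368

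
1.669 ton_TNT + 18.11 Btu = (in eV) 4.359e+28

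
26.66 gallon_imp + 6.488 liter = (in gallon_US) 33.73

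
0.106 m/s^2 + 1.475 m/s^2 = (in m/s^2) 1.581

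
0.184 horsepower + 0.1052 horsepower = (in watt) 215.7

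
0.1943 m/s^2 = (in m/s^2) 0.1943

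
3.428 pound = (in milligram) 1.555e+06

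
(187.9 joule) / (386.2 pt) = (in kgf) 140.6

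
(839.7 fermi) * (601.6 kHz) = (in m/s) 5.052e-07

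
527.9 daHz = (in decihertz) 5.279e+04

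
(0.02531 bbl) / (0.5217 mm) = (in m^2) 7.713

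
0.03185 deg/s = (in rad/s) 0.0005559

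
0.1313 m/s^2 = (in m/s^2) 0.1313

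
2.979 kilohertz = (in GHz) 2.979e-06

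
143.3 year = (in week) 7472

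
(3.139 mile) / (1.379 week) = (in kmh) 0.02181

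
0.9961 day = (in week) 0.1423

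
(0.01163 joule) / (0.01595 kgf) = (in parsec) 2.41e-18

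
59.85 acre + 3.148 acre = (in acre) 63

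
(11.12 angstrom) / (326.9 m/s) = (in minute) 5.669e-14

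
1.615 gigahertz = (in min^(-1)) 9.69e+10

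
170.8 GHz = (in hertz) 1.708e+11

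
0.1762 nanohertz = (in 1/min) 1.057e-08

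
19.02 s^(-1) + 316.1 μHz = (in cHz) 1902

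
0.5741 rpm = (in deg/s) 3.445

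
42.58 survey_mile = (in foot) 2.248e+05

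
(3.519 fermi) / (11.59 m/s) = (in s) 3.036e-16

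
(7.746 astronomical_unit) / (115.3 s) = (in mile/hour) 2.248e+10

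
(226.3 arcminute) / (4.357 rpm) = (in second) 0.1443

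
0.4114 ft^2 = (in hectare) 3.822e-06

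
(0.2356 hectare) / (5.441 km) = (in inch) 17.05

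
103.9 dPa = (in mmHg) 0.07793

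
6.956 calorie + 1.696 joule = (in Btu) 0.02919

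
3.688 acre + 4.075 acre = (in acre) 7.763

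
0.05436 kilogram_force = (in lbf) 0.1198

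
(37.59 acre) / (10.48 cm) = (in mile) 901.9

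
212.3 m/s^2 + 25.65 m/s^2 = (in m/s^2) 238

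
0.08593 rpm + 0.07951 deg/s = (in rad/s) 0.01039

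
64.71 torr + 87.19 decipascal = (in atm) 0.08523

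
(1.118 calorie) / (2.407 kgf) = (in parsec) 6.422e-18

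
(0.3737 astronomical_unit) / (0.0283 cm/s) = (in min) 3.292e+12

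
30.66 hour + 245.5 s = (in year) 0.003508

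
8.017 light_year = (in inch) 2.986e+18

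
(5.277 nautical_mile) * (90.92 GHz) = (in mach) 2.61e+12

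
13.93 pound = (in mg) 6.319e+06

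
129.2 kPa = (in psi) 18.74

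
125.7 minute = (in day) 0.08729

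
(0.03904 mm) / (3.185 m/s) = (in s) 1.226e-05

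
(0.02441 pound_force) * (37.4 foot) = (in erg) 1.238e+07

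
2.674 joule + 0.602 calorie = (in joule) 5.193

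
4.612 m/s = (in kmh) 16.6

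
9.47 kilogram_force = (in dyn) 9.287e+06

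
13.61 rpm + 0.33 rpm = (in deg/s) 83.64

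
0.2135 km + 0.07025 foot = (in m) 213.5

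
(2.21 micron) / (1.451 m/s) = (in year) 4.83e-14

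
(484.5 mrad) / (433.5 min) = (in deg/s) 0.001067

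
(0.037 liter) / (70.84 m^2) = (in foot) 1.714e-06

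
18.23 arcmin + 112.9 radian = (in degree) 6469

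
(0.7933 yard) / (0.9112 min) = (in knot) 0.02579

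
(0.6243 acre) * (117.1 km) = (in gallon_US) 7.815e+10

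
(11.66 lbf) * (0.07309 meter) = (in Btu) 0.003593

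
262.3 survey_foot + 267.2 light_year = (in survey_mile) 1.571e+15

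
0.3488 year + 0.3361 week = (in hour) 3112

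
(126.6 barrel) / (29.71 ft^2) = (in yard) 7.975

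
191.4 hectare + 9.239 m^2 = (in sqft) 2.06e+07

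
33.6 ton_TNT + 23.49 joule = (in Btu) 1.332e+08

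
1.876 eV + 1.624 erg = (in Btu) 1.539e-10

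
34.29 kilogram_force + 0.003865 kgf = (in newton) 336.3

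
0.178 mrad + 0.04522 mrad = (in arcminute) 0.7674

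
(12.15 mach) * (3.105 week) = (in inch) 3.059e+11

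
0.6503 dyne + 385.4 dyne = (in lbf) 0.0008679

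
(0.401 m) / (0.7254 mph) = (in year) 3.921e-08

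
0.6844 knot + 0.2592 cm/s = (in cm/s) 35.47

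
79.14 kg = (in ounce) 2792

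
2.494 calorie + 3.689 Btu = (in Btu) 3.699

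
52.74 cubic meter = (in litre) 5.274e+04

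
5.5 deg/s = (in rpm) 0.9167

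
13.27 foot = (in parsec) 1.311e-16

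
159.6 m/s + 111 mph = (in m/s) 209.2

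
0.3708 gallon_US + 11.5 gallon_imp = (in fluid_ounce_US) 1815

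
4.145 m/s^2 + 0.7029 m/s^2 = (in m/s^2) 4.848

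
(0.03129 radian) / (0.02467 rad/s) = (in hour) 0.0003523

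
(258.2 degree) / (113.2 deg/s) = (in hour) 0.0006336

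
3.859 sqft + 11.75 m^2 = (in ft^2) 130.3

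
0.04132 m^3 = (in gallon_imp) 9.089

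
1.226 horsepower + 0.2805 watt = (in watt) 914.5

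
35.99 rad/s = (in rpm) 343.7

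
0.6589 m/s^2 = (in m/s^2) 0.6589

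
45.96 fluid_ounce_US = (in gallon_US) 0.3591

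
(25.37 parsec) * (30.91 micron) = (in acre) 5.979e+09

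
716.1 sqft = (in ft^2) 716.1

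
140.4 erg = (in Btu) 1.331e-08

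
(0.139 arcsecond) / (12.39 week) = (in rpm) 8.588e-13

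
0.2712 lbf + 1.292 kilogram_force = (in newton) 13.88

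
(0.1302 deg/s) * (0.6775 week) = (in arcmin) 3.201e+06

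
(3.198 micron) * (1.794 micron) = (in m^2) 5.737e-12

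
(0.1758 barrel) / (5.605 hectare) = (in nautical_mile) 2.693e-10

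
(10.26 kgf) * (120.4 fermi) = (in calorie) 2.895e-12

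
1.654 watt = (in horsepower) 0.002218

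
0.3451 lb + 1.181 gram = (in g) 157.7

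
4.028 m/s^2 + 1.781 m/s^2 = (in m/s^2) 5.809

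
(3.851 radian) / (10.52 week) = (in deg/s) 3.468e-05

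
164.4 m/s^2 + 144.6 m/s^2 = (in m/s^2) 309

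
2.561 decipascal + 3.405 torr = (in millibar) 4.542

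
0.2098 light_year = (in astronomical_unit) 1.327e+04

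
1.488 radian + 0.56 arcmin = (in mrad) 1488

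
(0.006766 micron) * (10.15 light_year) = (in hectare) 6.497e+04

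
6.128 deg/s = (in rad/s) 0.107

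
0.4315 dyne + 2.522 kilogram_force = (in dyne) 2.473e+06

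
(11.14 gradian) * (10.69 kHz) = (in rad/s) 1871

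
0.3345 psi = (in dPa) 2.306e+04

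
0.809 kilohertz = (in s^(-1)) 809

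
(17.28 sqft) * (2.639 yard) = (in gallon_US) 1023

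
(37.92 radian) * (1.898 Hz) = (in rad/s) 71.97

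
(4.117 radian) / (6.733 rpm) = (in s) 5.839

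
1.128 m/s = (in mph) 2.523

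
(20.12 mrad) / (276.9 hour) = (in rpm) 1.927e-07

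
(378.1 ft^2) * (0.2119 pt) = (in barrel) 0.01652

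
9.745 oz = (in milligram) 2.763e+05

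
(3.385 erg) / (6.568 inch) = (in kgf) 2.069e-07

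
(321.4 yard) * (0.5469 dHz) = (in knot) 31.24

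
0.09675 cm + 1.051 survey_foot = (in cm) 32.13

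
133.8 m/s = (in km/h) 481.7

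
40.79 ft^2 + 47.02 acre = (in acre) 47.02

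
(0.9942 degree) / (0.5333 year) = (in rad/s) 1.032e-09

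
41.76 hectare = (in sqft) 4.495e+06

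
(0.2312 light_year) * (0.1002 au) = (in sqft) 3.529e+26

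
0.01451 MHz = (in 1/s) 1.451e+04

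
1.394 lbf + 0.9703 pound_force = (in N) 10.52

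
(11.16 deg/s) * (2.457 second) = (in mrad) 478.6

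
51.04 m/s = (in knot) 99.21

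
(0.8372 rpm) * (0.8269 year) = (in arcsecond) 4.716e+11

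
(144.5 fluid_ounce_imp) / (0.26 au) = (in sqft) 1.136e-12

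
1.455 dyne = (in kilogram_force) 1.484e-06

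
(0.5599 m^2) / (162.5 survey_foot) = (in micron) 1.13e+04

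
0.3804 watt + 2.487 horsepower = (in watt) 1855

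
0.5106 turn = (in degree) 183.8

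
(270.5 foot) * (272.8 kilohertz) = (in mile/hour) 5.031e+07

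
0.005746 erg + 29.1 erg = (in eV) 1.817e+13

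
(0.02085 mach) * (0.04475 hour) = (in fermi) 1.144e+18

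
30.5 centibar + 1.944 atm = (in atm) 2.245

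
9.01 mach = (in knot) 5964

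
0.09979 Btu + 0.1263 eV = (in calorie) 25.16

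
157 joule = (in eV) 9.799e+20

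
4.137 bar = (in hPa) 4137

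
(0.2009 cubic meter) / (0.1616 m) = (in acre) 0.0003072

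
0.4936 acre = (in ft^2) 2.15e+04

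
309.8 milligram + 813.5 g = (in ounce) 28.71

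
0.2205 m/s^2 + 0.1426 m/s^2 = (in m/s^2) 0.3631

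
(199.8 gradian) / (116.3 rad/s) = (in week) 4.462e-08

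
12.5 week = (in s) 7.56e+06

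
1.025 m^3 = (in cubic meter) 1.025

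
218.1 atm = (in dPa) 2.21e+08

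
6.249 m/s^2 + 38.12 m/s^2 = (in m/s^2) 44.37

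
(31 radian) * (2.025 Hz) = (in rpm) 599.5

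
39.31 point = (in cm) 1.387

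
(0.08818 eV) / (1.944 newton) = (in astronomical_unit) 4.858e-32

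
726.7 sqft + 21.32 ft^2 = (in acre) 0.01717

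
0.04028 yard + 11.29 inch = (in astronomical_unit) 2.163e-12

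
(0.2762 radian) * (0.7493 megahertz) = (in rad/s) 2.07e+05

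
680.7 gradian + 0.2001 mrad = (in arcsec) 2.206e+06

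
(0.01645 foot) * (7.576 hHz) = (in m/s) 3.799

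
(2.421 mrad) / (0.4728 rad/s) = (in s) 0.005121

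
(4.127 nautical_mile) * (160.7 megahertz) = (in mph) 2.748e+12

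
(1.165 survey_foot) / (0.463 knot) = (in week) 2.465e-06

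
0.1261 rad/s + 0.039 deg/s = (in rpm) 1.211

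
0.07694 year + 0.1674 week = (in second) 2.528e+06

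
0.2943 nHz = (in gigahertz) 2.943e-19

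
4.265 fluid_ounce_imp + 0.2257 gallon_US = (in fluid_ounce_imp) 34.33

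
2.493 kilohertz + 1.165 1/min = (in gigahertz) 2.493e-06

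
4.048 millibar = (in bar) 0.004048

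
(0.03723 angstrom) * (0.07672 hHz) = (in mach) 8.389e-14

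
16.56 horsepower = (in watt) 1.235e+04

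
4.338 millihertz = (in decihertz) 0.04338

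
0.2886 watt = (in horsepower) 0.000387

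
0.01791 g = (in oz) 0.0006318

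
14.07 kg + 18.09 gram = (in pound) 31.06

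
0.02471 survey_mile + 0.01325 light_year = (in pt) 3.553e+17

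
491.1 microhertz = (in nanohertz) 4.911e+05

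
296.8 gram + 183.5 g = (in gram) 480.3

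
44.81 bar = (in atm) 44.22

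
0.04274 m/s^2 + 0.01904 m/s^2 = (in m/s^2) 0.06178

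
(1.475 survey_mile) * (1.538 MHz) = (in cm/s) 3.651e+11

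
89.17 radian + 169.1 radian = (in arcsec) 5.327e+07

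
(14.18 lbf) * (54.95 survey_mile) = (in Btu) 5287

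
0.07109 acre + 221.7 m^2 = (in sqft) 5483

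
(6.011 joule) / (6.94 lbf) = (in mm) 194.7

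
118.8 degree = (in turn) 0.33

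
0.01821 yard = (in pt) 47.2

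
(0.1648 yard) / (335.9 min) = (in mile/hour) 1.673e-05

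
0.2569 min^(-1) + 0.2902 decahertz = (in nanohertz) 2.906e+09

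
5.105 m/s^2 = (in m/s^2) 5.105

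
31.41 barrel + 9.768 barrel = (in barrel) 41.18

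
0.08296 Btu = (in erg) 8.753e+08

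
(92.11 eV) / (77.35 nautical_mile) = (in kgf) 1.05e-23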